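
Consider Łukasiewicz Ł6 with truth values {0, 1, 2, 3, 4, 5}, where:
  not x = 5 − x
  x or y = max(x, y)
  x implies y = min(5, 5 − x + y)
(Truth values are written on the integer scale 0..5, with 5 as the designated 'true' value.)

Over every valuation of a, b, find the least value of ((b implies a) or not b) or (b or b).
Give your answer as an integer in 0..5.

Take a = 0, b = 2:
b implies a = 2 implies 0 = 3
not b = not 2 = 3
(b implies a) or not b = 3 or 3 = 3
b or b = 2 or 2 = 2
((b implies a) or not b) or (b or b) = 3 or 2 = 3
No assignment yields a value below 3, so this is the minimum.

3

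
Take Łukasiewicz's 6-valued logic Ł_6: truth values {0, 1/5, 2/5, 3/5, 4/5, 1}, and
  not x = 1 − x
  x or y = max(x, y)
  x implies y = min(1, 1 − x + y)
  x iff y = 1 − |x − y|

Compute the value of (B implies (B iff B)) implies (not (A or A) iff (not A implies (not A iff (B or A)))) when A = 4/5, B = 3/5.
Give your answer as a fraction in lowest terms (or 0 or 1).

1/5

B iff B = 3/5 iff 3/5 = 1
B implies (B iff B) = 3/5 implies 1 = 1
A or A = 4/5 or 4/5 = 4/5
not (A or A) = not 4/5 = 1/5
not A = not 4/5 = 1/5
not A = not 4/5 = 1/5
B or A = 3/5 or 4/5 = 4/5
not A iff (B or A) = 1/5 iff 4/5 = 2/5
not A implies (not A iff (B or A)) = 1/5 implies 2/5 = 1
not (A or A) iff (not A implies (not A iff (B or A))) = 1/5 iff 1 = 1/5
(B implies (B iff B)) implies (not (A or A) iff (not A implies (not A iff (B or A)))) = 1 implies 1/5 = 1/5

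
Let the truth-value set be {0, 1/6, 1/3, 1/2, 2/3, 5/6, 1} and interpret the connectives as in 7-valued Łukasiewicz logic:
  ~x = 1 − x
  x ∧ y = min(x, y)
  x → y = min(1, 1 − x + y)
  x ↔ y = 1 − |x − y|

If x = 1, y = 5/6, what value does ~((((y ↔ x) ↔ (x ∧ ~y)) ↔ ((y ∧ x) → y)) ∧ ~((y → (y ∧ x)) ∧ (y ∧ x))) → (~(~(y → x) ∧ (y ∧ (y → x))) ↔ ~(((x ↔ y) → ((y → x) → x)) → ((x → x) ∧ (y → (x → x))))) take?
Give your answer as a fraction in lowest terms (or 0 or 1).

1/6

y ↔ x = 5/6 ↔ 1 = 5/6
~y = ~5/6 = 1/6
x ∧ ~y = 1 ∧ 1/6 = 1/6
(y ↔ x) ↔ (x ∧ ~y) = 5/6 ↔ 1/6 = 1/3
y ∧ x = 5/6 ∧ 1 = 5/6
(y ∧ x) → y = 5/6 → 5/6 = 1
((y ↔ x) ↔ (x ∧ ~y)) ↔ ((y ∧ x) → y) = 1/3 ↔ 1 = 1/3
y ∧ x = 5/6 ∧ 1 = 5/6
y → (y ∧ x) = 5/6 → 5/6 = 1
y ∧ x = 5/6 ∧ 1 = 5/6
(y → (y ∧ x)) ∧ (y ∧ x) = 1 ∧ 5/6 = 5/6
~((y → (y ∧ x)) ∧ (y ∧ x)) = ~5/6 = 1/6
(((y ↔ x) ↔ (x ∧ ~y)) ↔ ((y ∧ x) → y)) ∧ ~((y → (y ∧ x)) ∧ (y ∧ x)) = 1/3 ∧ 1/6 = 1/6
~((((y ↔ x) ↔ (x ∧ ~y)) ↔ ((y ∧ x) → y)) ∧ ~((y → (y ∧ x)) ∧ (y ∧ x))) = ~1/6 = 5/6
y → x = 5/6 → 1 = 1
~(y → x) = ~1 = 0
y → x = 5/6 → 1 = 1
y ∧ (y → x) = 5/6 ∧ 1 = 5/6
~(y → x) ∧ (y ∧ (y → x)) = 0 ∧ 5/6 = 0
~(~(y → x) ∧ (y ∧ (y → x))) = ~0 = 1
x ↔ y = 1 ↔ 5/6 = 5/6
y → x = 5/6 → 1 = 1
(y → x) → x = 1 → 1 = 1
(x ↔ y) → ((y → x) → x) = 5/6 → 1 = 1
x → x = 1 → 1 = 1
x → x = 1 → 1 = 1
y → (x → x) = 5/6 → 1 = 1
(x → x) ∧ (y → (x → x)) = 1 ∧ 1 = 1
((x ↔ y) → ((y → x) → x)) → ((x → x) ∧ (y → (x → x))) = 1 → 1 = 1
~(((x ↔ y) → ((y → x) → x)) → ((x → x) ∧ (y → (x → x)))) = ~1 = 0
~(~(y → x) ∧ (y ∧ (y → x))) ↔ ~(((x ↔ y) → ((y → x) → x)) → ((x → x) ∧ (y → (x → x)))) = 1 ↔ 0 = 0
~((((y ↔ x) ↔ (x ∧ ~y)) ↔ ((y ∧ x) → y)) ∧ ~((y → (y ∧ x)) ∧ (y ∧ x))) → (~(~(y → x) ∧ (y ∧ (y → x))) ↔ ~(((x ↔ y) → ((y → x) → x)) → ((x → x) ∧ (y → (x → x))))) = 5/6 → 0 = 1/6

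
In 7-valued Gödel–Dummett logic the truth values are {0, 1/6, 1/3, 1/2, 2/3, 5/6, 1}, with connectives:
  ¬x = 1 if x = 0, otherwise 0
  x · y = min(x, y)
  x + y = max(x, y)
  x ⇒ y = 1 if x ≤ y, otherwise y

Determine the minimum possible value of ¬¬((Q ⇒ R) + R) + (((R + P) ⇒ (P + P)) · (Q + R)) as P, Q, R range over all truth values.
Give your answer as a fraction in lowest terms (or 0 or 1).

Take P = 0, Q = 1/6, R = 0:
Q ⇒ R = 1/6 ⇒ 0 = 0
(Q ⇒ R) + R = 0 + 0 = 0
¬((Q ⇒ R) + R) = ¬0 = 1
¬¬((Q ⇒ R) + R) = ¬1 = 0
R + P = 0 + 0 = 0
P + P = 0 + 0 = 0
(R + P) ⇒ (P + P) = 0 ⇒ 0 = 1
Q + R = 1/6 + 0 = 1/6
((R + P) ⇒ (P + P)) · (Q + R) = 1 · 1/6 = 1/6
¬¬((Q ⇒ R) + R) + (((R + P) ⇒ (P + P)) · (Q + R)) = 0 + 1/6 = 1/6
No assignment yields a value below 1/6, so this is the minimum.

1/6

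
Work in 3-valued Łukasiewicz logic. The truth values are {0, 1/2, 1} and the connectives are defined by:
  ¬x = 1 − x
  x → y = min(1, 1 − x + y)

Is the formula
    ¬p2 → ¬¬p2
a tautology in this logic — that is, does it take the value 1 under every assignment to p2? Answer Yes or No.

No

Counterexample: take p2 = 0.
¬p2 = ¬0 = 1
¬p2 = ¬0 = 1
¬¬p2 = ¬1 = 0
¬p2 → ¬¬p2 = 1 → 0 = 0
This gives 0 ≠ 1.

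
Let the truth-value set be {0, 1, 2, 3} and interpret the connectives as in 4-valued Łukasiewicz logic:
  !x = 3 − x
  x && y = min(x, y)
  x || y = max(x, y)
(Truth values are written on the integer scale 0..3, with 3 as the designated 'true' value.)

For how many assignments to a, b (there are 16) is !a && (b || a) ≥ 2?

a = 0, b = 0 ↦ 0  <
a = 0, b = 1 ↦ 1  <
a = 0, b = 2 ↦ 2  ≥
a = 0, b = 3 ↦ 3  ≥
a = 1, b = 0 ↦ 1  <
a = 1, b = 1 ↦ 1  <
a = 1, b = 2 ↦ 2  ≥
a = 1, b = 3 ↦ 2  ≥
a = 2, b = 0 ↦ 1  <
a = 2, b = 1 ↦ 1  <
a = 2, b = 2 ↦ 1  <
a = 2, b = 3 ↦ 1  <
a = 3, b = 0 ↦ 0  <
a = 3, b = 1 ↦ 0  <
a = 3, b = 2 ↦ 0  <
a = 3, b = 3 ↦ 0  <
So 4 of the 16 assignments meet the threshold.

4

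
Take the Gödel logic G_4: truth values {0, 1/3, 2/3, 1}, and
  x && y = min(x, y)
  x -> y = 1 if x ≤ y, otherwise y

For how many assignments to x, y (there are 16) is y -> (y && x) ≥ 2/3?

x = 0, y = 0 ↦ 1  ≥
x = 0, y = 1/3 ↦ 0  <
x = 0, y = 2/3 ↦ 0  <
x = 0, y = 1 ↦ 0  <
x = 1/3, y = 0 ↦ 1  ≥
x = 1/3, y = 1/3 ↦ 1  ≥
x = 1/3, y = 2/3 ↦ 1/3  <
x = 1/3, y = 1 ↦ 1/3  <
x = 2/3, y = 0 ↦ 1  ≥
x = 2/3, y = 1/3 ↦ 1  ≥
x = 2/3, y = 2/3 ↦ 1  ≥
x = 2/3, y = 1 ↦ 2/3  ≥
x = 1, y = 0 ↦ 1  ≥
x = 1, y = 1/3 ↦ 1  ≥
x = 1, y = 2/3 ↦ 1  ≥
x = 1, y = 1 ↦ 1  ≥
So 11 of the 16 assignments meet the threshold.

11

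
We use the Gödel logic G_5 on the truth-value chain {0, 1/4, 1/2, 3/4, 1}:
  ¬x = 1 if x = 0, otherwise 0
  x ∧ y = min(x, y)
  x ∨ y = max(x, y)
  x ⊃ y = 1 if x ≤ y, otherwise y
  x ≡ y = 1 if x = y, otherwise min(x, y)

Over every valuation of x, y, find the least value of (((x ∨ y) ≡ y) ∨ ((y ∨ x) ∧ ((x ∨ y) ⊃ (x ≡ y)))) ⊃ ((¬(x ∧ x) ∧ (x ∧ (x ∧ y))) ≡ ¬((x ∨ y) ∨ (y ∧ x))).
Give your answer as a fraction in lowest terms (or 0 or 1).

Take x = 0, y = 0:
x ∨ y = 0 ∨ 0 = 0
(x ∨ y) ≡ y = 0 ≡ 0 = 1
y ∨ x = 0 ∨ 0 = 0
x ∨ y = 0 ∨ 0 = 0
x ≡ y = 0 ≡ 0 = 1
(x ∨ y) ⊃ (x ≡ y) = 0 ⊃ 1 = 1
(y ∨ x) ∧ ((x ∨ y) ⊃ (x ≡ y)) = 0 ∧ 1 = 0
((x ∨ y) ≡ y) ∨ ((y ∨ x) ∧ ((x ∨ y) ⊃ (x ≡ y))) = 1 ∨ 0 = 1
x ∧ x = 0 ∧ 0 = 0
¬(x ∧ x) = ¬0 = 1
x ∧ y = 0 ∧ 0 = 0
x ∧ (x ∧ y) = 0 ∧ 0 = 0
¬(x ∧ x) ∧ (x ∧ (x ∧ y)) = 1 ∧ 0 = 0
x ∨ y = 0 ∨ 0 = 0
y ∧ x = 0 ∧ 0 = 0
(x ∨ y) ∨ (y ∧ x) = 0 ∨ 0 = 0
¬((x ∨ y) ∨ (y ∧ x)) = ¬0 = 1
(¬(x ∧ x) ∧ (x ∧ (x ∧ y))) ≡ ¬((x ∨ y) ∨ (y ∧ x)) = 0 ≡ 1 = 0
(((x ∨ y) ≡ y) ∨ ((y ∨ x) ∧ ((x ∨ y) ⊃ (x ≡ y)))) ⊃ ((¬(x ∧ x) ∧ (x ∧ (x ∧ y))) ≡ ¬((x ∨ y) ∨ (y ∧ x))) = 1 ⊃ 0 = 0
No assignment yields a value below 0, so this is the minimum.

0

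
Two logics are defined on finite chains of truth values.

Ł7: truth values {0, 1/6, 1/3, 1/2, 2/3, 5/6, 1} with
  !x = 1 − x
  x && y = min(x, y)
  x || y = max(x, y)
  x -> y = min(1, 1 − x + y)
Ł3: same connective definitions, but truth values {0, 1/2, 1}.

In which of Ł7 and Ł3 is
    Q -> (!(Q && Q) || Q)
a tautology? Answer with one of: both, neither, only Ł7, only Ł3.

both

In Ł7: every assignment gives 1 — tautology.
In Ł3: every assignment gives 1 — tautology.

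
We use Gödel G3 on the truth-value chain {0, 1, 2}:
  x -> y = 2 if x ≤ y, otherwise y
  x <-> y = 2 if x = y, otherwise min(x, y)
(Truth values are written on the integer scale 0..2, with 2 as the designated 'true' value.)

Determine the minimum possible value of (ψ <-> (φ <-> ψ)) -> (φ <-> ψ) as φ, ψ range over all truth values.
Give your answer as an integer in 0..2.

0

Take φ = 1, ψ = 0:
φ <-> ψ = 1 <-> 0 = 0
ψ <-> (φ <-> ψ) = 0 <-> 0 = 2
φ <-> ψ = 1 <-> 0 = 0
(ψ <-> (φ <-> ψ)) -> (φ <-> ψ) = 2 -> 0 = 0
No assignment yields a value below 0, so this is the minimum.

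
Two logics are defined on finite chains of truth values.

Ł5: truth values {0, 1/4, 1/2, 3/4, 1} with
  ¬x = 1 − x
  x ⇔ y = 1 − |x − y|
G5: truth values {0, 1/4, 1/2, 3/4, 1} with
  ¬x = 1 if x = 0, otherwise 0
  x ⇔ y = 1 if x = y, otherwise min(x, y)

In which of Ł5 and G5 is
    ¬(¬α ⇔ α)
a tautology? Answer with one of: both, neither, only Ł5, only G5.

In Ł5: at α = 1/4 the value is 1/2 — not a tautology.
In G5: every assignment gives 1 — tautology.

only G5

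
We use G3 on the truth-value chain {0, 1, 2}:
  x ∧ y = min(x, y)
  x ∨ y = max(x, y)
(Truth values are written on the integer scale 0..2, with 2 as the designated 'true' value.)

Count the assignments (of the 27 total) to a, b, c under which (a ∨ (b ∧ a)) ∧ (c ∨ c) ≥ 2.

3

value 2: 3 assignments (counts)
value 1: 9 assignments
value 0: 15 assignments
So 3 of the 27 assignments meet the threshold.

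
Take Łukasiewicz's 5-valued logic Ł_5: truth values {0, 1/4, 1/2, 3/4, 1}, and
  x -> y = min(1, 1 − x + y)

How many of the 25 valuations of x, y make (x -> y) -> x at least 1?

9

value 1: 9 assignments (counts)
value 3/4: 3 assignments
value 1/2: 4 assignments
value 1/4: 4 assignments
value 0: 5 assignments
So 9 of the 25 assignments meet the threshold.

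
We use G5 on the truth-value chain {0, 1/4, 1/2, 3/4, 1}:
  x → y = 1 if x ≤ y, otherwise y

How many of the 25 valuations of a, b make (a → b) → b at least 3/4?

19

value 1: 15 assignments (counts)
value 3/4: 4 assignments (counts)
value 1/2: 3 assignments
value 1/4: 2 assignments
value 0: 1 assignment
So 19 of the 25 assignments meet the threshold.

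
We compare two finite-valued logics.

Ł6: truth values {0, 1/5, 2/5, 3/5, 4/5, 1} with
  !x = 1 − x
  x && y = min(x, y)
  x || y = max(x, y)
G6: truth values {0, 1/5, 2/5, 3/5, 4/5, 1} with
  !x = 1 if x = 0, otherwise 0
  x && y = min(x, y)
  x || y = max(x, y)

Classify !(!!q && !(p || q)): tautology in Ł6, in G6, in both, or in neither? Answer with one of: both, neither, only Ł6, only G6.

only G6

In Ł6: at p = 0, q = 1/5 the value is 4/5 — not a tautology.
In G6: every assignment gives 1 — tautology.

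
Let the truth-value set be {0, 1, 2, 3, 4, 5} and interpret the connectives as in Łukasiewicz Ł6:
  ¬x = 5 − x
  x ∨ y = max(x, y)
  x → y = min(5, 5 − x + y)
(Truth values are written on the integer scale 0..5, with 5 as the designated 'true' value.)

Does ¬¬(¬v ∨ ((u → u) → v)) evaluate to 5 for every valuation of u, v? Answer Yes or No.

No

Counterexample: take u = 0, v = 1.
¬v = ¬1 = 4
u → u = 0 → 0 = 5
(u → u) → v = 5 → 1 = 1
¬v ∨ ((u → u) → v) = 4 ∨ 1 = 4
¬(¬v ∨ ((u → u) → v)) = ¬4 = 1
¬¬(¬v ∨ ((u → u) → v)) = ¬1 = 4
This gives 4 ≠ 5.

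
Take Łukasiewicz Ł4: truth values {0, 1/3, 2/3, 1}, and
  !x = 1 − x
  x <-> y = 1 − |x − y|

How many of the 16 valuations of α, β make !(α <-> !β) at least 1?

2

α = 0, β = 0 ↦ 1  ≥
α = 0, β = 1/3 ↦ 2/3  <
α = 0, β = 2/3 ↦ 1/3  <
α = 0, β = 1 ↦ 0  <
α = 1/3, β = 0 ↦ 2/3  <
α = 1/3, β = 1/3 ↦ 1/3  <
α = 1/3, β = 2/3 ↦ 0  <
α = 1/3, β = 1 ↦ 1/3  <
α = 2/3, β = 0 ↦ 1/3  <
α = 2/3, β = 1/3 ↦ 0  <
α = 2/3, β = 2/3 ↦ 1/3  <
α = 2/3, β = 1 ↦ 2/3  <
α = 1, β = 0 ↦ 0  <
α = 1, β = 1/3 ↦ 1/3  <
α = 1, β = 2/3 ↦ 2/3  <
α = 1, β = 1 ↦ 1  ≥
So 2 of the 16 assignments meet the threshold.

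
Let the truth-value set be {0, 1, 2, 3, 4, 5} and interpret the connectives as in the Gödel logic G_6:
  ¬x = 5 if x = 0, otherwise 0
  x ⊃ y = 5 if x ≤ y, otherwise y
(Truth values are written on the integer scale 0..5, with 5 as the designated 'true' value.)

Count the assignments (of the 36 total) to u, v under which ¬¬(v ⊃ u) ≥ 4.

31

value 5: 31 assignments (counts)
value 0: 5 assignments
So 31 of the 36 assignments meet the threshold.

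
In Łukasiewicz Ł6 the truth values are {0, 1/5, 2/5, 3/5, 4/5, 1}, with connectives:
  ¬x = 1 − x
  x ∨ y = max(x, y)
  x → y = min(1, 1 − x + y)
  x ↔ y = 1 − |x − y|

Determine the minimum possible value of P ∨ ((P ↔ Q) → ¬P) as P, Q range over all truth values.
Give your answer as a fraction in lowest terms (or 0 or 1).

3/5

Take P = 2/5, Q = 2/5:
P ↔ Q = 2/5 ↔ 2/5 = 1
¬P = ¬2/5 = 3/5
(P ↔ Q) → ¬P = 1 → 3/5 = 3/5
P ∨ ((P ↔ Q) → ¬P) = 2/5 ∨ 3/5 = 3/5
No assignment yields a value below 3/5, so this is the minimum.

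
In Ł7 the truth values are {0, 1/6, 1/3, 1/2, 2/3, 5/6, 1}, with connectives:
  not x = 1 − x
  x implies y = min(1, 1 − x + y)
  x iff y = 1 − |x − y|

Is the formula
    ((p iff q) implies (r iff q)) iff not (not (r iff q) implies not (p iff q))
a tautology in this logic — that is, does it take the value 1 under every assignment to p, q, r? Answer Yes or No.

Counterexample: take p = 0, q = 0, r = 0.
p iff q = 0 iff 0 = 1
r iff q = 0 iff 0 = 1
(p iff q) implies (r iff q) = 1 implies 1 = 1
not (r iff q) = not 1 = 0
not (p iff q) = not 1 = 0
not (r iff q) implies not (p iff q) = 0 implies 0 = 1
not (not (r iff q) implies not (p iff q)) = not 1 = 0
((p iff q) implies (r iff q)) iff not (not (r iff q) implies not (p iff q)) = 1 iff 0 = 0
This gives 0 ≠ 1.

No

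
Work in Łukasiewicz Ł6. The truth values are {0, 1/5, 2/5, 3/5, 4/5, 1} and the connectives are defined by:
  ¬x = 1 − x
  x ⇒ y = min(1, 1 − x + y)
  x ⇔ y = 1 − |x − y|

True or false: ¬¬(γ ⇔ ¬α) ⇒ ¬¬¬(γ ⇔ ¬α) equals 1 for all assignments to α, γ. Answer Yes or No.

Counterexample: take α = 0, γ = 3/5.
¬α = ¬0 = 1
γ ⇔ ¬α = 3/5 ⇔ 1 = 3/5
¬(γ ⇔ ¬α) = ¬3/5 = 2/5
¬¬(γ ⇔ ¬α) = ¬2/5 = 3/5
¬¬(γ ⇔ ¬α) = ¬2/5 = 3/5
¬¬¬(γ ⇔ ¬α) = ¬3/5 = 2/5
¬¬(γ ⇔ ¬α) ⇒ ¬¬¬(γ ⇔ ¬α) = 3/5 ⇒ 2/5 = 4/5
This gives 4/5 ≠ 1.

No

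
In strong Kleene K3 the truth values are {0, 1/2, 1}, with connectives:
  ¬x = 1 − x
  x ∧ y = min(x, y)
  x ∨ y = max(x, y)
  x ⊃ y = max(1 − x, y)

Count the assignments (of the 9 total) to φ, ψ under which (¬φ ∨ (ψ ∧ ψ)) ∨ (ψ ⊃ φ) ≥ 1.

φ = 0, ψ = 0 ↦ 1  ≥
φ = 0, ψ = 1/2 ↦ 1  ≥
φ = 0, ψ = 1 ↦ 1  ≥
φ = 1/2, ψ = 0 ↦ 1  ≥
φ = 1/2, ψ = 1/2 ↦ 1/2  <
φ = 1/2, ψ = 1 ↦ 1  ≥
φ = 1, ψ = 0 ↦ 1  ≥
φ = 1, ψ = 1/2 ↦ 1  ≥
φ = 1, ψ = 1 ↦ 1  ≥
So 8 of the 9 assignments meet the threshold.

8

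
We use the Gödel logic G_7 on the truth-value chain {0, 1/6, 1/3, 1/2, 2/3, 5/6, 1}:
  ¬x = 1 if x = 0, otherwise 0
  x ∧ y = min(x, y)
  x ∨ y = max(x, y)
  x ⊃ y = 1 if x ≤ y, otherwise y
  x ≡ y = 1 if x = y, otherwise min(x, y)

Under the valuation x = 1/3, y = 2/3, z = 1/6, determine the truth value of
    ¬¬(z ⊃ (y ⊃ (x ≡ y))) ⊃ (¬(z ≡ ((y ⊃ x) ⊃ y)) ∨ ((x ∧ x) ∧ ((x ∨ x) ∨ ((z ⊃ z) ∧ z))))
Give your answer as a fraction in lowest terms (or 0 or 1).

x ≡ y = 1/3 ≡ 2/3 = 1/3
y ⊃ (x ≡ y) = 2/3 ⊃ 1/3 = 1/3
z ⊃ (y ⊃ (x ≡ y)) = 1/6 ⊃ 1/3 = 1
¬(z ⊃ (y ⊃ (x ≡ y))) = ¬1 = 0
¬¬(z ⊃ (y ⊃ (x ≡ y))) = ¬0 = 1
y ⊃ x = 2/3 ⊃ 1/3 = 1/3
(y ⊃ x) ⊃ y = 1/3 ⊃ 2/3 = 1
z ≡ ((y ⊃ x) ⊃ y) = 1/6 ≡ 1 = 1/6
¬(z ≡ ((y ⊃ x) ⊃ y)) = ¬1/6 = 0
x ∧ x = 1/3 ∧ 1/3 = 1/3
x ∨ x = 1/3 ∨ 1/3 = 1/3
z ⊃ z = 1/6 ⊃ 1/6 = 1
(z ⊃ z) ∧ z = 1 ∧ 1/6 = 1/6
(x ∨ x) ∨ ((z ⊃ z) ∧ z) = 1/3 ∨ 1/6 = 1/3
(x ∧ x) ∧ ((x ∨ x) ∨ ((z ⊃ z) ∧ z)) = 1/3 ∧ 1/3 = 1/3
¬(z ≡ ((y ⊃ x) ⊃ y)) ∨ ((x ∧ x) ∧ ((x ∨ x) ∨ ((z ⊃ z) ∧ z))) = 0 ∨ 1/3 = 1/3
¬¬(z ⊃ (y ⊃ (x ≡ y))) ⊃ (¬(z ≡ ((y ⊃ x) ⊃ y)) ∨ ((x ∧ x) ∧ ((x ∨ x) ∨ ((z ⊃ z) ∧ z)))) = 1 ⊃ 1/3 = 1/3

1/3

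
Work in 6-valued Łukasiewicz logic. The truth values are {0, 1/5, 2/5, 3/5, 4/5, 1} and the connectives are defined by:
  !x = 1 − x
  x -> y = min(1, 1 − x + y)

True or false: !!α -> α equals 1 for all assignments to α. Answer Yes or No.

α = 0 ↦ 1
α = 1/5 ↦ 1
α = 2/5 ↦ 1
α = 3/5 ↦ 1
α = 4/5 ↦ 1
α = 1 ↦ 1
Every assignment gives a value ≥ 1.

Yes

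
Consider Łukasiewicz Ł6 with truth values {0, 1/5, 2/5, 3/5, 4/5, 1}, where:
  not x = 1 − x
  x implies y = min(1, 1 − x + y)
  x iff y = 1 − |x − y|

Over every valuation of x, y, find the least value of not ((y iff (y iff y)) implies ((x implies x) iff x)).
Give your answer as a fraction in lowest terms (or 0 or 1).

Take x = 0, y = 0:
y iff y = 0 iff 0 = 1
y iff (y iff y) = 0 iff 1 = 0
x implies x = 0 implies 0 = 1
(x implies x) iff x = 1 iff 0 = 0
(y iff (y iff y)) implies ((x implies x) iff x) = 0 implies 0 = 1
not ((y iff (y iff y)) implies ((x implies x) iff x)) = not 1 = 0
No assignment yields a value below 0, so this is the minimum.

0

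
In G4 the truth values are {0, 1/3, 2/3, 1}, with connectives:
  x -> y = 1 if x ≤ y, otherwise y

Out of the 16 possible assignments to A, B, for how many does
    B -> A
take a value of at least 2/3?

A = 0, B = 0 ↦ 1  ≥
A = 0, B = 1/3 ↦ 0  <
A = 0, B = 2/3 ↦ 0  <
A = 0, B = 1 ↦ 0  <
A = 1/3, B = 0 ↦ 1  ≥
A = 1/3, B = 1/3 ↦ 1  ≥
A = 1/3, B = 2/3 ↦ 1/3  <
A = 1/3, B = 1 ↦ 1/3  <
A = 2/3, B = 0 ↦ 1  ≥
A = 2/3, B = 1/3 ↦ 1  ≥
A = 2/3, B = 2/3 ↦ 1  ≥
A = 2/3, B = 1 ↦ 2/3  ≥
A = 1, B = 0 ↦ 1  ≥
A = 1, B = 1/3 ↦ 1  ≥
A = 1, B = 2/3 ↦ 1  ≥
A = 1, B = 1 ↦ 1  ≥
So 11 of the 16 assignments meet the threshold.

11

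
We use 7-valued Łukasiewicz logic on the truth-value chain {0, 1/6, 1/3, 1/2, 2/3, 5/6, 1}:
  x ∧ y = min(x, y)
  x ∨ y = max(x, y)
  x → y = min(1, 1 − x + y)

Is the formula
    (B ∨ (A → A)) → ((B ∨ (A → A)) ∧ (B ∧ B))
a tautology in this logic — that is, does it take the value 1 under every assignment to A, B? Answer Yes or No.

Counterexample: take A = 0, B = 0.
A → A = 0 → 0 = 1
B ∨ (A → A) = 0 ∨ 1 = 1
B ∧ B = 0 ∧ 0 = 0
(B ∨ (A → A)) ∧ (B ∧ B) = 1 ∧ 0 = 0
(B ∨ (A → A)) → ((B ∨ (A → A)) ∧ (B ∧ B)) = 1 → 0 = 0
This gives 0 ≠ 1.

No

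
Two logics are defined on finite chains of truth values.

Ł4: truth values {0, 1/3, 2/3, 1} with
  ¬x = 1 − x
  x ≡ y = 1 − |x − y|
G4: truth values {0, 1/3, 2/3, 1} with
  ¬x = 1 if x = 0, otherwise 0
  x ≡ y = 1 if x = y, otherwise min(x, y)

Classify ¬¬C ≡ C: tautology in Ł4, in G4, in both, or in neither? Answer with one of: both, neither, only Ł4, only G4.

only Ł4

In Ł4: every assignment gives 1 — tautology.
In G4: at C = 1/3 the value is 1/3 — not a tautology.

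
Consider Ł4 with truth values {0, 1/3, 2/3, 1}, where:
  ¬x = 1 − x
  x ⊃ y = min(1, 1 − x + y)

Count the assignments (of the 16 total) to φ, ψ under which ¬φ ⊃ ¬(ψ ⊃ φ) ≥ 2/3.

12

φ = 0, ψ = 0 ↦ 0  <
φ = 0, ψ = 1/3 ↦ 1/3  <
φ = 0, ψ = 2/3 ↦ 2/3  ≥
φ = 0, ψ = 1 ↦ 1  ≥
φ = 1/3, ψ = 0 ↦ 1/3  <
φ = 1/3, ψ = 1/3 ↦ 1/3  <
φ = 1/3, ψ = 2/3 ↦ 2/3  ≥
φ = 1/3, ψ = 1 ↦ 1  ≥
φ = 2/3, ψ = 0 ↦ 2/3  ≥
φ = 2/3, ψ = 1/3 ↦ 2/3  ≥
φ = 2/3, ψ = 2/3 ↦ 2/3  ≥
φ = 2/3, ψ = 1 ↦ 1  ≥
φ = 1, ψ = 0 ↦ 1  ≥
φ = 1, ψ = 1/3 ↦ 1  ≥
φ = 1, ψ = 2/3 ↦ 1  ≥
φ = 1, ψ = 1 ↦ 1  ≥
So 12 of the 16 assignments meet the threshold.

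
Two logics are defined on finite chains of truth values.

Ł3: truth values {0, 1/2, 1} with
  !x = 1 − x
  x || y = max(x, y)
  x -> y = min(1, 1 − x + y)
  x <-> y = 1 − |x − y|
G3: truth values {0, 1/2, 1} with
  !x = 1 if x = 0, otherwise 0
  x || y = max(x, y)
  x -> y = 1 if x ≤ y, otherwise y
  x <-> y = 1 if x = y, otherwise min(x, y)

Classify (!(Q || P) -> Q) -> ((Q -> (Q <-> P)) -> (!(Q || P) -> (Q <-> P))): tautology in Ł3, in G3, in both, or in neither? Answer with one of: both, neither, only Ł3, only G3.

In Ł3: every assignment gives 1 — tautology.
In G3: every assignment gives 1 — tautology.

both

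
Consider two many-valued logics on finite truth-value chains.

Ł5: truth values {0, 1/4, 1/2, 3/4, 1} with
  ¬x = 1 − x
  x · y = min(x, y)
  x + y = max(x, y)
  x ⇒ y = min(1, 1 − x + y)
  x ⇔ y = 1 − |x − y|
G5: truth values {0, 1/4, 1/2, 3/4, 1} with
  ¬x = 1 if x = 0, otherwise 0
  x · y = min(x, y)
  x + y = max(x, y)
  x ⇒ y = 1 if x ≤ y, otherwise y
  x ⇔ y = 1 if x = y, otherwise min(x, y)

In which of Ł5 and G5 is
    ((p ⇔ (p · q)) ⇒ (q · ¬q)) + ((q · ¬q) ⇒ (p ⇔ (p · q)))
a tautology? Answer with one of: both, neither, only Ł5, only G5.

In Ł5: every assignment gives 1 — tautology.
In G5: every assignment gives 1 — tautology.

both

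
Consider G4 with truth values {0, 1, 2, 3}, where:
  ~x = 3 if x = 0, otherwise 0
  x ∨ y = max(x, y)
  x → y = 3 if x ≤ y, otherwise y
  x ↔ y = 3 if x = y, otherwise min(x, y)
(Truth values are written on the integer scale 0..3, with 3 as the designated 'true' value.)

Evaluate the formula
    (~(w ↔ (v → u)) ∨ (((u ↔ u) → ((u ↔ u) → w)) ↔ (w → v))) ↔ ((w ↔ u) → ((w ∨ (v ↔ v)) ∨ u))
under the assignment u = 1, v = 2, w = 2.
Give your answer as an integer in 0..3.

2

v → u = 2 → 1 = 1
w ↔ (v → u) = 2 ↔ 1 = 1
~(w ↔ (v → u)) = ~1 = 0
u ↔ u = 1 ↔ 1 = 3
u ↔ u = 1 ↔ 1 = 3
(u ↔ u) → w = 3 → 2 = 2
(u ↔ u) → ((u ↔ u) → w) = 3 → 2 = 2
w → v = 2 → 2 = 3
((u ↔ u) → ((u ↔ u) → w)) ↔ (w → v) = 2 ↔ 3 = 2
~(w ↔ (v → u)) ∨ (((u ↔ u) → ((u ↔ u) → w)) ↔ (w → v)) = 0 ∨ 2 = 2
w ↔ u = 2 ↔ 1 = 1
v ↔ v = 2 ↔ 2 = 3
w ∨ (v ↔ v) = 2 ∨ 3 = 3
(w ∨ (v ↔ v)) ∨ u = 3 ∨ 1 = 3
(w ↔ u) → ((w ∨ (v ↔ v)) ∨ u) = 1 → 3 = 3
(~(w ↔ (v → u)) ∨ (((u ↔ u) → ((u ↔ u) → w)) ↔ (w → v))) ↔ ((w ↔ u) → ((w ∨ (v ↔ v)) ∨ u)) = 2 ↔ 3 = 2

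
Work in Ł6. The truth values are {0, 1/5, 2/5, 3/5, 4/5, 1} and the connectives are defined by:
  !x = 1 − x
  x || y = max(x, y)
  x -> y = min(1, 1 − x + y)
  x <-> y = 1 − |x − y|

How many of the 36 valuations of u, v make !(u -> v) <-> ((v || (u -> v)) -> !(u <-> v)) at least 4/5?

19

value 1: 7 assignments (counts)
value 4/5: 12 assignments (counts)
value 3/5: 11 assignments
value 2/5: 3 assignments
value 1/5: 2 assignments
value 0: 1 assignment
So 19 of the 36 assignments meet the threshold.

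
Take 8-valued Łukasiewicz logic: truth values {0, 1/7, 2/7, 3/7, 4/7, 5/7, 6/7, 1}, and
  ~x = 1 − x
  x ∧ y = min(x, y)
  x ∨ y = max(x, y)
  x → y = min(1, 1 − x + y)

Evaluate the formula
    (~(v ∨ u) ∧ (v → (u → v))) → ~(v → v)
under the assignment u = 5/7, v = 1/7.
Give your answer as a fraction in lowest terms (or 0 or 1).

5/7

v ∨ u = 1/7 ∨ 5/7 = 5/7
~(v ∨ u) = ~5/7 = 2/7
u → v = 5/7 → 1/7 = 3/7
v → (u → v) = 1/7 → 3/7 = 1
~(v ∨ u) ∧ (v → (u → v)) = 2/7 ∧ 1 = 2/7
v → v = 1/7 → 1/7 = 1
~(v → v) = ~1 = 0
(~(v ∨ u) ∧ (v → (u → v))) → ~(v → v) = 2/7 → 0 = 5/7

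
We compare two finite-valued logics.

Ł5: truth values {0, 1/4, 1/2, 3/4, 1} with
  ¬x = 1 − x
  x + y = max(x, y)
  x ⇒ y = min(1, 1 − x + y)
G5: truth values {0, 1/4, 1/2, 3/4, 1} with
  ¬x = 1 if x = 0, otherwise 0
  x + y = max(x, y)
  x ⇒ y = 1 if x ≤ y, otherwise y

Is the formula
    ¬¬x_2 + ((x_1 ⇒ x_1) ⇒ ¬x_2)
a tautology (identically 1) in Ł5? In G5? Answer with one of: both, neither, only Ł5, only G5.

only G5

In Ł5: at x_1 = 0, x_2 = 1/4 the value is 3/4 — not a tautology.
In G5: every assignment gives 1 — tautology.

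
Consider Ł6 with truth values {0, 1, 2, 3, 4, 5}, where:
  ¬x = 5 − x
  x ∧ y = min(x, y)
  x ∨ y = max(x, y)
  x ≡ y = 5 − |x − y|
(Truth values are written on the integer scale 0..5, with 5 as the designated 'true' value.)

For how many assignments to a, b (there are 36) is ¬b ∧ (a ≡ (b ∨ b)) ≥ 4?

5

value 5: 1 assignment (counts)
value 4: 4 assignments (counts)
value 3: 7 assignments
value 2: 9 assignments
value 1: 8 assignments
value 0: 7 assignments
So 5 of the 36 assignments meet the threshold.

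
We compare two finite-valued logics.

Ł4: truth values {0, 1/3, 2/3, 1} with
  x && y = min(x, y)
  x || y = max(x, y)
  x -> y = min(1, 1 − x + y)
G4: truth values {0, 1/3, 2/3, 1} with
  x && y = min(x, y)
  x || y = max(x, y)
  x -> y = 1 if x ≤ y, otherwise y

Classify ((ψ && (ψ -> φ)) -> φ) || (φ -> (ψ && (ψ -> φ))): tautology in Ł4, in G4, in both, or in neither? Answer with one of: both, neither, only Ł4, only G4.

both

In Ł4: every assignment gives 1 — tautology.
In G4: every assignment gives 1 — tautology.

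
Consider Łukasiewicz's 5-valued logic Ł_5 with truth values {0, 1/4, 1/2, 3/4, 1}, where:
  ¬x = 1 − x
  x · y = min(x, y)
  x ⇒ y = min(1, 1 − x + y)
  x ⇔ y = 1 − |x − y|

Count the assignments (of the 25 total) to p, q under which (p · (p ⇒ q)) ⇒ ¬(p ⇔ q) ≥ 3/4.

value 1: 16 assignments (counts)
value 3/4: 3 assignments (counts)
value 1/2: 4 assignments
value 1/4: 1 assignment
value 0: 1 assignment
So 19 of the 25 assignments meet the threshold.

19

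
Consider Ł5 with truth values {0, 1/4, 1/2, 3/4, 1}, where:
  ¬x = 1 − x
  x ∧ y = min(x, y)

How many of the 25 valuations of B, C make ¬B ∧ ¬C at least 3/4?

value 1: 1 assignment (counts)
value 3/4: 3 assignments (counts)
value 1/2: 5 assignments
value 1/4: 7 assignments
value 0: 9 assignments
So 4 of the 25 assignments meet the threshold.

4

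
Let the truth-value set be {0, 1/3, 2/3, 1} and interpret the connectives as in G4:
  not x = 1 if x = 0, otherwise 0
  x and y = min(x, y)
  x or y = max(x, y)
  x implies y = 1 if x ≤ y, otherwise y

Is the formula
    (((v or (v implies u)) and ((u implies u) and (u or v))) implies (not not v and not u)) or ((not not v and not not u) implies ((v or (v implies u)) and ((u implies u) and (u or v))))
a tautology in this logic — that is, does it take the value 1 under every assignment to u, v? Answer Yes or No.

No

Counterexample: take u = 1/3, v = 1/3.
v implies u = 1/3 implies 1/3 = 1
v or (v implies u) = 1/3 or 1 = 1
u implies u = 1/3 implies 1/3 = 1
u or v = 1/3 or 1/3 = 1/3
(u implies u) and (u or v) = 1 and 1/3 = 1/3
(v or (v implies u)) and ((u implies u) and (u or v)) = 1 and 1/3 = 1/3
not v = not 1/3 = 0
not not v = not 0 = 1
not u = not 1/3 = 0
not not v and not u = 1 and 0 = 0
((v or (v implies u)) and ((u implies u) and (u or v))) implies (not not v and not u) = 1/3 implies 0 = 0
not v = not 1/3 = 0
not not v = not 0 = 1
not u = not 1/3 = 0
not not u = not 0 = 1
not not v and not not u = 1 and 1 = 1
v implies u = 1/3 implies 1/3 = 1
v or (v implies u) = 1/3 or 1 = 1
u implies u = 1/3 implies 1/3 = 1
u or v = 1/3 or 1/3 = 1/3
(u implies u) and (u or v) = 1 and 1/3 = 1/3
(v or (v implies u)) and ((u implies u) and (u or v)) = 1 and 1/3 = 1/3
(not not v and not not u) implies ((v or (v implies u)) and ((u implies u) and (u or v))) = 1 implies 1/3 = 1/3
(((v or (v implies u)) and ((u implies u) and (u or v))) implies (not not v and not u)) or ((not not v and not not u) implies ((v or (v implies u)) and ((u implies u) and (u or v)))) = 0 or 1/3 = 1/3
This gives 1/3 ≠ 1.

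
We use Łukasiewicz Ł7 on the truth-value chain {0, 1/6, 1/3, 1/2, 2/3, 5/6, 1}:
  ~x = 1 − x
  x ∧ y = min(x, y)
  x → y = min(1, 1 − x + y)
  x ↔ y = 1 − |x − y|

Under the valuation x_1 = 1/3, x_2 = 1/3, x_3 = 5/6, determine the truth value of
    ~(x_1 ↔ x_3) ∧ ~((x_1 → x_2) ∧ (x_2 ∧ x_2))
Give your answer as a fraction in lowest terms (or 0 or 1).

1/2

x_1 ↔ x_3 = 1/3 ↔ 5/6 = 1/2
~(x_1 ↔ x_3) = ~1/2 = 1/2
x_1 → x_2 = 1/3 → 1/3 = 1
x_2 ∧ x_2 = 1/3 ∧ 1/3 = 1/3
(x_1 → x_2) ∧ (x_2 ∧ x_2) = 1 ∧ 1/3 = 1/3
~((x_1 → x_2) ∧ (x_2 ∧ x_2)) = ~1/3 = 2/3
~(x_1 ↔ x_3) ∧ ~((x_1 → x_2) ∧ (x_2 ∧ x_2)) = 1/2 ∧ 2/3 = 1/2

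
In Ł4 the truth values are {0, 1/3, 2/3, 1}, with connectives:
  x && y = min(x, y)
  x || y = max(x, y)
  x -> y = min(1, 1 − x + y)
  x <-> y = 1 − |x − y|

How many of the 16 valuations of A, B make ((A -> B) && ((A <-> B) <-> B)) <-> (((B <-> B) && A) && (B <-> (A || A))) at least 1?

A = 0, B = 0 ↦ 1  ≥
A = 0, B = 1/3 ↦ 1/3  <
A = 0, B = 2/3 ↦ 1/3  <
A = 0, B = 1 ↦ 1  ≥
A = 1/3, B = 0 ↦ 1  ≥
A = 1/3, B = 1/3 ↦ 1  ≥
A = 1/3, B = 2/3 ↦ 1/3  <
A = 1/3, B = 1 ↦ 1  ≥
A = 2/3, B = 0 ↦ 1  ≥
A = 2/3, B = 1/3 ↦ 1  ≥
A = 2/3, B = 2/3 ↦ 1  ≥
A = 2/3, B = 1 ↦ 1  ≥
A = 1, B = 0 ↦ 1  ≥
A = 1, B = 1/3 ↦ 1  ≥
A = 1, B = 2/3 ↦ 1  ≥
A = 1, B = 1 ↦ 1  ≥
So 13 of the 16 assignments meet the threshold.

13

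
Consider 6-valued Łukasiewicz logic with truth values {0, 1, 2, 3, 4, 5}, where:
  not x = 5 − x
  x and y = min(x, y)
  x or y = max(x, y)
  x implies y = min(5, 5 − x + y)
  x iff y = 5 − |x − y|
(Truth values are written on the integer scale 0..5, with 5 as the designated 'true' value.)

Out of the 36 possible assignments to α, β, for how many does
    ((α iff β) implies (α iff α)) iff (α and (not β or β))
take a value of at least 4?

8

value 5: 2 assignments (counts)
value 4: 6 assignments (counts)
value 3: 10 assignments
value 2: 6 assignments
value 1: 6 assignments
value 0: 6 assignments
So 8 of the 36 assignments meet the threshold.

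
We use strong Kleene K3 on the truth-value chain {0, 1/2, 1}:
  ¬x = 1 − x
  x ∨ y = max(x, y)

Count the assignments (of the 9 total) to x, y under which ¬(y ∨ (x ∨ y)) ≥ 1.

x = 0, y = 0 ↦ 1  ≥
x = 0, y = 1/2 ↦ 1/2  <
x = 0, y = 1 ↦ 0  <
x = 1/2, y = 0 ↦ 1/2  <
x = 1/2, y = 1/2 ↦ 1/2  <
x = 1/2, y = 1 ↦ 0  <
x = 1, y = 0 ↦ 0  <
x = 1, y = 1/2 ↦ 0  <
x = 1, y = 1 ↦ 0  <
So 1 of the 9 assignments meets the threshold.

1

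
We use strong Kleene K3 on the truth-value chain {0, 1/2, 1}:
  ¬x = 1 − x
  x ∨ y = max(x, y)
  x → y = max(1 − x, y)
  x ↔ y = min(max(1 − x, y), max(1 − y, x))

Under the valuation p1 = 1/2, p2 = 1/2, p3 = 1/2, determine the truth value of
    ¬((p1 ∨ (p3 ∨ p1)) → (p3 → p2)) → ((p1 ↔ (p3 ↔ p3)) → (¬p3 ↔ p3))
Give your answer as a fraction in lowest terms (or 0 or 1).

1/2

p3 ∨ p1 = 1/2 ∨ 1/2 = 1/2
p1 ∨ (p3 ∨ p1) = 1/2 ∨ 1/2 = 1/2
p3 → p2 = 1/2 → 1/2 = 1/2
(p1 ∨ (p3 ∨ p1)) → (p3 → p2) = 1/2 → 1/2 = 1/2
¬((p1 ∨ (p3 ∨ p1)) → (p3 → p2)) = ¬1/2 = 1/2
p3 ↔ p3 = 1/2 ↔ 1/2 = 1/2
p1 ↔ (p3 ↔ p3) = 1/2 ↔ 1/2 = 1/2
¬p3 = ¬1/2 = 1/2
¬p3 ↔ p3 = 1/2 ↔ 1/2 = 1/2
(p1 ↔ (p3 ↔ p3)) → (¬p3 ↔ p3) = 1/2 → 1/2 = 1/2
¬((p1 ∨ (p3 ∨ p1)) → (p3 → p2)) → ((p1 ↔ (p3 ↔ p3)) → (¬p3 ↔ p3)) = 1/2 → 1/2 = 1/2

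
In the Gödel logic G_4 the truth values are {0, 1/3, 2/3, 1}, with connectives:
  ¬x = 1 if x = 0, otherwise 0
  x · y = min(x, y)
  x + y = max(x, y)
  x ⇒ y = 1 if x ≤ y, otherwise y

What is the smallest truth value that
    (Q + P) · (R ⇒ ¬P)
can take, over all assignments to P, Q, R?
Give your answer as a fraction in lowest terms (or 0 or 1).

0

Take P = 0, Q = 0, R = 0:
Q + P = 0 + 0 = 0
¬P = ¬0 = 1
R ⇒ ¬P = 0 ⇒ 1 = 1
(Q + P) · (R ⇒ ¬P) = 0 · 1 = 0
No assignment yields a value below 0, so this is the minimum.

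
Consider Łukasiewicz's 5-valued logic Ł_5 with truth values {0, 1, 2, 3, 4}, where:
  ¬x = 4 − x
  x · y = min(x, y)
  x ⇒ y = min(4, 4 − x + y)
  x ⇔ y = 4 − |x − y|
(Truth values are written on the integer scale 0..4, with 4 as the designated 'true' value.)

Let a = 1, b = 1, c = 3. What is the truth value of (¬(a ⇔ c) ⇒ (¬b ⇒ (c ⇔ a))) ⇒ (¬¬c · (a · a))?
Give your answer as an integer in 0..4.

a ⇔ c = 1 ⇔ 3 = 2
¬(a ⇔ c) = ¬2 = 2
¬b = ¬1 = 3
c ⇔ a = 3 ⇔ 1 = 2
¬b ⇒ (c ⇔ a) = 3 ⇒ 2 = 3
¬(a ⇔ c) ⇒ (¬b ⇒ (c ⇔ a)) = 2 ⇒ 3 = 4
¬c = ¬3 = 1
¬¬c = ¬1 = 3
a · a = 1 · 1 = 1
¬¬c · (a · a) = 3 · 1 = 1
(¬(a ⇔ c) ⇒ (¬b ⇒ (c ⇔ a))) ⇒ (¬¬c · (a · a)) = 4 ⇒ 1 = 1

1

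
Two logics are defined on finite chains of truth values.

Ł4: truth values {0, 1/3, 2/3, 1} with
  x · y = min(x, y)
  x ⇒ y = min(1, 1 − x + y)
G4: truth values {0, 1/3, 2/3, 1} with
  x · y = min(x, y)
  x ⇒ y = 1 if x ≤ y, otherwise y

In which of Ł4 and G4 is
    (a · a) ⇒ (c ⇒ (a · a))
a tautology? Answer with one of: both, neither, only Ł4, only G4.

both

In Ł4: every assignment gives 1 — tautology.
In G4: every assignment gives 1 — tautology.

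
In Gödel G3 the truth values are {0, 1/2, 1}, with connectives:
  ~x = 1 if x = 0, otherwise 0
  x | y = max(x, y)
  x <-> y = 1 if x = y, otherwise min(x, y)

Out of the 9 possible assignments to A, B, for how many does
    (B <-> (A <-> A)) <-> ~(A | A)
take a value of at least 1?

A = 0, B = 0 ↦ 0  <
A = 0, B = 1/2 ↦ 1/2  <
A = 0, B = 1 ↦ 1  ≥
A = 1/2, B = 0 ↦ 1  ≥
A = 1/2, B = 1/2 ↦ 0  <
A = 1/2, B = 1 ↦ 0  <
A = 1, B = 0 ↦ 1  ≥
A = 1, B = 1/2 ↦ 0  <
A = 1, B = 1 ↦ 0  <
So 3 of the 9 assignments meet the threshold.

3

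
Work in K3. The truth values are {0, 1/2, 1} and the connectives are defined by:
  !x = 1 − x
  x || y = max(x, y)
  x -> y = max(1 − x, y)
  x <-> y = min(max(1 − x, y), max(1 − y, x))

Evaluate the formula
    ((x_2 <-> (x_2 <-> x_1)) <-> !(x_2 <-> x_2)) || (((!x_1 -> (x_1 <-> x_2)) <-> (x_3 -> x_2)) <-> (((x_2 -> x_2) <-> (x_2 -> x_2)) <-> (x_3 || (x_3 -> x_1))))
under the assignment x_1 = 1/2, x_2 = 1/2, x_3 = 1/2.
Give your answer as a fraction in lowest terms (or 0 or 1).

1/2

x_2 <-> x_1 = 1/2 <-> 1/2 = 1/2
x_2 <-> (x_2 <-> x_1) = 1/2 <-> 1/2 = 1/2
x_2 <-> x_2 = 1/2 <-> 1/2 = 1/2
!(x_2 <-> x_2) = !1/2 = 1/2
(x_2 <-> (x_2 <-> x_1)) <-> !(x_2 <-> x_2) = 1/2 <-> 1/2 = 1/2
!x_1 = !1/2 = 1/2
x_1 <-> x_2 = 1/2 <-> 1/2 = 1/2
!x_1 -> (x_1 <-> x_2) = 1/2 -> 1/2 = 1/2
x_3 -> x_2 = 1/2 -> 1/2 = 1/2
(!x_1 -> (x_1 <-> x_2)) <-> (x_3 -> x_2) = 1/2 <-> 1/2 = 1/2
x_2 -> x_2 = 1/2 -> 1/2 = 1/2
x_2 -> x_2 = 1/2 -> 1/2 = 1/2
(x_2 -> x_2) <-> (x_2 -> x_2) = 1/2 <-> 1/2 = 1/2
x_3 -> x_1 = 1/2 -> 1/2 = 1/2
x_3 || (x_3 -> x_1) = 1/2 || 1/2 = 1/2
((x_2 -> x_2) <-> (x_2 -> x_2)) <-> (x_3 || (x_3 -> x_1)) = 1/2 <-> 1/2 = 1/2
((!x_1 -> (x_1 <-> x_2)) <-> (x_3 -> x_2)) <-> (((x_2 -> x_2) <-> (x_2 -> x_2)) <-> (x_3 || (x_3 -> x_1))) = 1/2 <-> 1/2 = 1/2
((x_2 <-> (x_2 <-> x_1)) <-> !(x_2 <-> x_2)) || (((!x_1 -> (x_1 <-> x_2)) <-> (x_3 -> x_2)) <-> (((x_2 -> x_2) <-> (x_2 -> x_2)) <-> (x_3 || (x_3 -> x_1)))) = 1/2 || 1/2 = 1/2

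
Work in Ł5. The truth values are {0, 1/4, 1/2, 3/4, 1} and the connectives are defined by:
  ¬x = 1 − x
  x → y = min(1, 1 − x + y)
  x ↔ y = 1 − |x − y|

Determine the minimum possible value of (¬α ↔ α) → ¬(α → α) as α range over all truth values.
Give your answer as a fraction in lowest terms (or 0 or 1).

Take α = 1/2:
¬α = ¬1/2 = 1/2
¬α ↔ α = 1/2 ↔ 1/2 = 1
α → α = 1/2 → 1/2 = 1
¬(α → α) = ¬1 = 0
(¬α ↔ α) → ¬(α → α) = 1 → 0 = 0
No assignment yields a value below 0, so this is the minimum.

0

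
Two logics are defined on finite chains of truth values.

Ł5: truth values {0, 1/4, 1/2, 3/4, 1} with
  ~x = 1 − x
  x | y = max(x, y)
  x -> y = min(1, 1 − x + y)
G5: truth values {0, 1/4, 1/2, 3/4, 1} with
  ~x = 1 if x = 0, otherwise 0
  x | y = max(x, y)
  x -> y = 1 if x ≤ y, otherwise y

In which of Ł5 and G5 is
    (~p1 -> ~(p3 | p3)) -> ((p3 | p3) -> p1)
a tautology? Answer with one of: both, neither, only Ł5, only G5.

only Ł5

In Ł5: every assignment gives 1 — tautology.
In G5: at p1 = 1/4, p3 = 1/2 the value is 1/4 — not a tautology.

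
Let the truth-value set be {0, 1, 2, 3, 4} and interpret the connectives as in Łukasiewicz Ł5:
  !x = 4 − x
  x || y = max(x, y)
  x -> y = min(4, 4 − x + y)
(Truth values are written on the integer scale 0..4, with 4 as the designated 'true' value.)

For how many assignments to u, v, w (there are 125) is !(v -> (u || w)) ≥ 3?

value 4: 1 assignment (counts)
value 3: 4 assignments (counts)
value 2: 9 assignments
value 1: 16 assignments
value 0: 95 assignments
So 5 of the 125 assignments meet the threshold.

5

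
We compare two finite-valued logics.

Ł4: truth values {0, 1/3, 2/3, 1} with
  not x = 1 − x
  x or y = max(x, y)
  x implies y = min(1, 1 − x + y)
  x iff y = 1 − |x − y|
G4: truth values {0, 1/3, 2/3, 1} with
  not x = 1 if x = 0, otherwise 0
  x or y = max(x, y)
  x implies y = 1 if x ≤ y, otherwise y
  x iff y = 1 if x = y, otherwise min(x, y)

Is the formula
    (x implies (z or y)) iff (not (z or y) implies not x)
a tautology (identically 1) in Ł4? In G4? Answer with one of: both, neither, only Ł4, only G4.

only Ł4

In Ł4: every assignment gives 1 — tautology.
In G4: at x = 2/3, y = 0, z = 1/3 the value is 1/3 — not a tautology.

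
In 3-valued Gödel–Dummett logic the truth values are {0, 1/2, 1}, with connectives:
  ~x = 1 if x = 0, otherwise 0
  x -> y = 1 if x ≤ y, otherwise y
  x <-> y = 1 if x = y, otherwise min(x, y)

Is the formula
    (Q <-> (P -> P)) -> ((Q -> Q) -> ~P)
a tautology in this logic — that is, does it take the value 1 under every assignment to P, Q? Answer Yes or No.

No

Counterexample: take P = 1/2, Q = 1/2.
P -> P = 1/2 -> 1/2 = 1
Q <-> (P -> P) = 1/2 <-> 1 = 1/2
Q -> Q = 1/2 -> 1/2 = 1
~P = ~1/2 = 0
(Q -> Q) -> ~P = 1 -> 0 = 0
(Q <-> (P -> P)) -> ((Q -> Q) -> ~P) = 1/2 -> 0 = 0
This gives 0 ≠ 1.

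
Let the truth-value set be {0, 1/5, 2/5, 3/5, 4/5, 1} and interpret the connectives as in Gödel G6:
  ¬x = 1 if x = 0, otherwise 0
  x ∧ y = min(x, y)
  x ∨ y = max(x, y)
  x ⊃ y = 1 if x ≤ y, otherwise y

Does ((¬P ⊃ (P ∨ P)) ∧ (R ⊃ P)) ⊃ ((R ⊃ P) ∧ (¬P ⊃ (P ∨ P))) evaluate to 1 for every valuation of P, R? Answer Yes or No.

Yes

At P = 2/5, R = 3/5, for instance:
¬P = ¬2/5 = 0
P ∨ P = 2/5 ∨ 2/5 = 2/5
¬P ⊃ (P ∨ P) = 0 ⊃ 2/5 = 1
R ⊃ P = 3/5 ⊃ 2/5 = 2/5
(¬P ⊃ (P ∨ P)) ∧ (R ⊃ P) = 1 ∧ 2/5 = 2/5
(R ⊃ P) ∧ (¬P ⊃ (P ∨ P)) = 2/5 ∧ 1 = 2/5
((¬P ⊃ (P ∨ P)) ∧ (R ⊃ P)) ⊃ ((R ⊃ P) ∧ (¬P ⊃ (P ∨ P))) = 2/5 ⊃ 2/5 = 1
and checking the remaining 35 assignments likewise gives ≥ 1 in every case.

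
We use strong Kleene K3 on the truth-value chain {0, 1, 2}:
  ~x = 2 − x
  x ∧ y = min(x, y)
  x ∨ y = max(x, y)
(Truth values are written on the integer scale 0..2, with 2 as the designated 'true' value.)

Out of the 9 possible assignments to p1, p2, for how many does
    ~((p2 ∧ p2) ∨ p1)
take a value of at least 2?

p1 = 0, p2 = 0 ↦ 2  ≥
p1 = 0, p2 = 1 ↦ 1  <
p1 = 0, p2 = 2 ↦ 0  <
p1 = 1, p2 = 0 ↦ 1  <
p1 = 1, p2 = 1 ↦ 1  <
p1 = 1, p2 = 2 ↦ 0  <
p1 = 2, p2 = 0 ↦ 0  <
p1 = 2, p2 = 1 ↦ 0  <
p1 = 2, p2 = 2 ↦ 0  <
So 1 of the 9 assignments meets the threshold.

1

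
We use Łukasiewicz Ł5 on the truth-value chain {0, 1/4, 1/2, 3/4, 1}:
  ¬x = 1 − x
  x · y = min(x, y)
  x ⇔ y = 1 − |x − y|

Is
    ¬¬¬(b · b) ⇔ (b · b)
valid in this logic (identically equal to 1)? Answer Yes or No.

Counterexample: take b = 0.
b · b = 0 · 0 = 0
¬(b · b) = ¬0 = 1
¬¬(b · b) = ¬1 = 0
¬¬¬(b · b) = ¬0 = 1
b · b = 0 · 0 = 0
¬¬¬(b · b) ⇔ (b · b) = 1 ⇔ 0 = 0
This gives 0 ≠ 1.

No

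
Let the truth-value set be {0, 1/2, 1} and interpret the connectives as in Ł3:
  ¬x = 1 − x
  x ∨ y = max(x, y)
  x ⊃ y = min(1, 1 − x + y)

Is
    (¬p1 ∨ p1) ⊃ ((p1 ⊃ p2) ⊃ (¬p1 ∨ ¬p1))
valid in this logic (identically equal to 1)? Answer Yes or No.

No

Counterexample: take p1 = 1, p2 = 1/2.
¬p1 = ¬1 = 0
¬p1 ∨ p1 = 0 ∨ 1 = 1
p1 ⊃ p2 = 1 ⊃ 1/2 = 1/2
¬p1 = ¬1 = 0
¬p1 = ¬1 = 0
¬p1 ∨ ¬p1 = 0 ∨ 0 = 0
(p1 ⊃ p2) ⊃ (¬p1 ∨ ¬p1) = 1/2 ⊃ 0 = 1/2
(¬p1 ∨ p1) ⊃ ((p1 ⊃ p2) ⊃ (¬p1 ∨ ¬p1)) = 1 ⊃ 1/2 = 1/2
This gives 1/2 ≠ 1.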